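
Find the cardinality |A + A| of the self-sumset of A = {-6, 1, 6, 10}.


A + A = {a + a' : a, a' ∈ A}; |A| = 4.
General bounds: 2|A| - 1 ≤ |A + A| ≤ |A|(|A|+1)/2, i.e. 7 ≤ |A + A| ≤ 10.
Lower bound 2|A|-1 is attained iff A is an arithmetic progression.
Enumerate sums a + a' for a ≤ a' (symmetric, so this suffices):
a = -6: -6+-6=-12, -6+1=-5, -6+6=0, -6+10=4
a = 1: 1+1=2, 1+6=7, 1+10=11
a = 6: 6+6=12, 6+10=16
a = 10: 10+10=20
Distinct sums: {-12, -5, 0, 2, 4, 7, 11, 12, 16, 20}
|A + A| = 10

|A + A| = 10


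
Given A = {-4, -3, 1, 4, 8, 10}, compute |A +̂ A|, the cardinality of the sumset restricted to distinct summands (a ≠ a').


Restricted sumset: A +̂ A = {a + a' : a ∈ A, a' ∈ A, a ≠ a'}.
Equivalently, take A + A and drop any sum 2a that is achievable ONLY as a + a for a ∈ A (i.e. sums representable only with equal summands).
Enumerate pairs (a, a') with a < a' (symmetric, so each unordered pair gives one sum; this covers all a ≠ a'):
  -4 + -3 = -7
  -4 + 1 = -3
  -4 + 4 = 0
  -4 + 8 = 4
  -4 + 10 = 6
  -3 + 1 = -2
  -3 + 4 = 1
  -3 + 8 = 5
  -3 + 10 = 7
  1 + 4 = 5
  1 + 8 = 9
  1 + 10 = 11
  4 + 8 = 12
  4 + 10 = 14
  8 + 10 = 18
Collected distinct sums: {-7, -3, -2, 0, 1, 4, 5, 6, 7, 9, 11, 12, 14, 18}
|A +̂ A| = 14
(Reference bound: |A +̂ A| ≥ 2|A| - 3 for |A| ≥ 2, with |A| = 6 giving ≥ 9.)

|A +̂ A| = 14


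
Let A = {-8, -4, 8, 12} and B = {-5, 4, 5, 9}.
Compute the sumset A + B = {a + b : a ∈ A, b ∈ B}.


A + B = {a + b : a ∈ A, b ∈ B}.
Enumerate all |A|·|B| = 4·4 = 16 pairs (a, b) and collect distinct sums.
a = -8: -8+-5=-13, -8+4=-4, -8+5=-3, -8+9=1
a = -4: -4+-5=-9, -4+4=0, -4+5=1, -4+9=5
a = 8: 8+-5=3, 8+4=12, 8+5=13, 8+9=17
a = 12: 12+-5=7, 12+4=16, 12+5=17, 12+9=21
Collecting distinct sums: A + B = {-13, -9, -4, -3, 0, 1, 3, 5, 7, 12, 13, 16, 17, 21}
|A + B| = 14

A + B = {-13, -9, -4, -3, 0, 1, 3, 5, 7, 12, 13, 16, 17, 21}


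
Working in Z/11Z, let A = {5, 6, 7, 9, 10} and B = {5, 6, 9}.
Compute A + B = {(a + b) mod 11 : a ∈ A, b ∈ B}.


Work in Z/11Z: reduce every sum a + b modulo 11.
Enumerate all 15 pairs:
a = 5: 5+5=10, 5+6=0, 5+9=3
a = 6: 6+5=0, 6+6=1, 6+9=4
a = 7: 7+5=1, 7+6=2, 7+9=5
a = 9: 9+5=3, 9+6=4, 9+9=7
a = 10: 10+5=4, 10+6=5, 10+9=8
Distinct residues collected: {0, 1, 2, 3, 4, 5, 7, 8, 10}
|A + B| = 9 (out of 11 total residues).

A + B = {0, 1, 2, 3, 4, 5, 7, 8, 10}


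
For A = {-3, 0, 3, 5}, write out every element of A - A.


A - A = {a - a' : a, a' ∈ A}.
Compute a - a' for each ordered pair (a, a'):
a = -3: -3--3=0, -3-0=-3, -3-3=-6, -3-5=-8
a = 0: 0--3=3, 0-0=0, 0-3=-3, 0-5=-5
a = 3: 3--3=6, 3-0=3, 3-3=0, 3-5=-2
a = 5: 5--3=8, 5-0=5, 5-3=2, 5-5=0
Collecting distinct values (and noting 0 appears from a-a):
A - A = {-8, -6, -5, -3, -2, 0, 2, 3, 5, 6, 8}
|A - A| = 11

A - A = {-8, -6, -5, -3, -2, 0, 2, 3, 5, 6, 8}


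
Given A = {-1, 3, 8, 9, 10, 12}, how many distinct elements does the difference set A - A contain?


A - A = {a - a' : a, a' ∈ A}; |A| = 6.
Bounds: 2|A|-1 ≤ |A - A| ≤ |A|² - |A| + 1, i.e. 11 ≤ |A - A| ≤ 31.
Note: 0 ∈ A - A always (from a - a). The set is symmetric: if d ∈ A - A then -d ∈ A - A.
Enumerate nonzero differences d = a - a' with a > a' (then include -d):
Positive differences: {1, 2, 3, 4, 5, 6, 7, 9, 10, 11, 13}
Full difference set: {0} ∪ (positive diffs) ∪ (negative diffs).
|A - A| = 1 + 2·11 = 23 (matches direct enumeration: 23).

|A - A| = 23


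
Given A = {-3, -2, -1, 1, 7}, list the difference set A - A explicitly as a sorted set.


A - A = {a - a' : a, a' ∈ A}.
Compute a - a' for each ordered pair (a, a'):
a = -3: -3--3=0, -3--2=-1, -3--1=-2, -3-1=-4, -3-7=-10
a = -2: -2--3=1, -2--2=0, -2--1=-1, -2-1=-3, -2-7=-9
a = -1: -1--3=2, -1--2=1, -1--1=0, -1-1=-2, -1-7=-8
a = 1: 1--3=4, 1--2=3, 1--1=2, 1-1=0, 1-7=-6
a = 7: 7--3=10, 7--2=9, 7--1=8, 7-1=6, 7-7=0
Collecting distinct values (and noting 0 appears from a-a):
A - A = {-10, -9, -8, -6, -4, -3, -2, -1, 0, 1, 2, 3, 4, 6, 8, 9, 10}
|A - A| = 17

A - A = {-10, -9, -8, -6, -4, -3, -2, -1, 0, 1, 2, 3, 4, 6, 8, 9, 10}


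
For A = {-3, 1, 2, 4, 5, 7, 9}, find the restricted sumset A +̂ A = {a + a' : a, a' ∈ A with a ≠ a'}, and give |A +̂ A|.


Restricted sumset: A +̂ A = {a + a' : a ∈ A, a' ∈ A, a ≠ a'}.
Equivalently, take A + A and drop any sum 2a that is achievable ONLY as a + a for a ∈ A (i.e. sums representable only with equal summands).
Enumerate pairs (a, a') with a < a' (symmetric, so each unordered pair gives one sum; this covers all a ≠ a'):
  -3 + 1 = -2
  -3 + 2 = -1
  -3 + 4 = 1
  -3 + 5 = 2
  -3 + 7 = 4
  -3 + 9 = 6
  1 + 2 = 3
  1 + 4 = 5
  1 + 5 = 6
  1 + 7 = 8
  1 + 9 = 10
  2 + 4 = 6
  2 + 5 = 7
  2 + 7 = 9
  2 + 9 = 11
  4 + 5 = 9
  4 + 7 = 11
  4 + 9 = 13
  5 + 7 = 12
  5 + 9 = 14
  7 + 9 = 16
Collected distinct sums: {-2, -1, 1, 2, 3, 4, 5, 6, 7, 8, 9, 10, 11, 12, 13, 14, 16}
|A +̂ A| = 17
(Reference bound: |A +̂ A| ≥ 2|A| - 3 for |A| ≥ 2, with |A| = 7 giving ≥ 11.)

|A +̂ A| = 17


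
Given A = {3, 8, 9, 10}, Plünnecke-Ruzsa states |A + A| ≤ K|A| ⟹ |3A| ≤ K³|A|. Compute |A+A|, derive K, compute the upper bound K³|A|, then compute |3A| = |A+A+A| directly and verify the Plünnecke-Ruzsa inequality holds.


|A| = 4.
Step 1: Compute A + A by enumerating all 16 pairs.
A + A = {6, 11, 12, 13, 16, 17, 18, 19, 20}, so |A + A| = 9.
Step 2: Doubling constant K = |A + A|/|A| = 9/4 = 9/4 ≈ 2.2500.
Step 3: Plünnecke-Ruzsa gives |3A| ≤ K³·|A| = (2.2500)³ · 4 ≈ 45.5625.
Step 4: Compute 3A = A + A + A directly by enumerating all triples (a,b,c) ∈ A³; |3A| = 16.
Step 5: Check 16 ≤ 45.5625? Yes ✓.

K = 9/4, Plünnecke-Ruzsa bound K³|A| ≈ 45.5625, |3A| = 16, inequality holds.


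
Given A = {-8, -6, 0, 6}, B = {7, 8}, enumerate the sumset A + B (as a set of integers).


A + B = {a + b : a ∈ A, b ∈ B}.
Enumerate all |A|·|B| = 4·2 = 8 pairs (a, b) and collect distinct sums.
a = -8: -8+7=-1, -8+8=0
a = -6: -6+7=1, -6+8=2
a = 0: 0+7=7, 0+8=8
a = 6: 6+7=13, 6+8=14
Collecting distinct sums: A + B = {-1, 0, 1, 2, 7, 8, 13, 14}
|A + B| = 8

A + B = {-1, 0, 1, 2, 7, 8, 13, 14}


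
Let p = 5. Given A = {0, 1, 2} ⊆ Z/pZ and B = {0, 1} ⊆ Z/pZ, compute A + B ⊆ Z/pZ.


Work in Z/5Z: reduce every sum a + b modulo 5.
Enumerate all 6 pairs:
a = 0: 0+0=0, 0+1=1
a = 1: 1+0=1, 1+1=2
a = 2: 2+0=2, 2+1=3
Distinct residues collected: {0, 1, 2, 3}
|A + B| = 4 (out of 5 total residues).

A + B = {0, 1, 2, 3}


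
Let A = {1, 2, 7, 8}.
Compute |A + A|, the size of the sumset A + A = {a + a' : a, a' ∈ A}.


A + A = {a + a' : a, a' ∈ A}; |A| = 4.
General bounds: 2|A| - 1 ≤ |A + A| ≤ |A|(|A|+1)/2, i.e. 7 ≤ |A + A| ≤ 10.
Lower bound 2|A|-1 is attained iff A is an arithmetic progression.
Enumerate sums a + a' for a ≤ a' (symmetric, so this suffices):
a = 1: 1+1=2, 1+2=3, 1+7=8, 1+8=9
a = 2: 2+2=4, 2+7=9, 2+8=10
a = 7: 7+7=14, 7+8=15
a = 8: 8+8=16
Distinct sums: {2, 3, 4, 8, 9, 10, 14, 15, 16}
|A + A| = 9

|A + A| = 9


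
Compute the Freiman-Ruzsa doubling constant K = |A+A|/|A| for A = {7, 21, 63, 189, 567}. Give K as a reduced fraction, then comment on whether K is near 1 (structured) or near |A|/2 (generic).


|A| = 5.
Compute A + A by enumerating all 25 pairs.
A + A = {14, 28, 42, 70, 84, 126, 196, 210, 252, 378, 574, 588, 630, 756, 1134}, so |A + A| = 15.
K = |A + A| / |A| = 15/5 = 3/1 ≈ 3.0000.
Reference: AP of size 5 gives K = 9/5 ≈ 1.8000; a fully generic set of size 5 gives K ≈ 3.0000.

|A| = 5, |A + A| = 15, K = 15/5 = 3/1.


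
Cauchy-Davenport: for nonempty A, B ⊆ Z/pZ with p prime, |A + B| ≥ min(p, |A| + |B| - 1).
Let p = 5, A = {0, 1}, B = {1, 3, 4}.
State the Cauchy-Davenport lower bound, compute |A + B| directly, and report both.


Cauchy-Davenport: |A + B| ≥ min(p, |A| + |B| - 1) for A, B nonempty in Z/pZ.
|A| = 2, |B| = 3, p = 5.
CD lower bound = min(5, 2 + 3 - 1) = min(5, 4) = 4.
Compute A + B mod 5 directly:
a = 0: 0+1=1, 0+3=3, 0+4=4
a = 1: 1+1=2, 1+3=4, 1+4=0
A + B = {0, 1, 2, 3, 4}, so |A + B| = 5.
Verify: 5 ≥ 4? Yes ✓.

CD lower bound = 4, actual |A + B| = 5.


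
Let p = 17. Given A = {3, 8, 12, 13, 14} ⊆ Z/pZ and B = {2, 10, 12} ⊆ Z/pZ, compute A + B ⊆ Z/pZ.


Work in Z/17Z: reduce every sum a + b modulo 17.
Enumerate all 15 pairs:
a = 3: 3+2=5, 3+10=13, 3+12=15
a = 8: 8+2=10, 8+10=1, 8+12=3
a = 12: 12+2=14, 12+10=5, 12+12=7
a = 13: 13+2=15, 13+10=6, 13+12=8
a = 14: 14+2=16, 14+10=7, 14+12=9
Distinct residues collected: {1, 3, 5, 6, 7, 8, 9, 10, 13, 14, 15, 16}
|A + B| = 12 (out of 17 total residues).

A + B = {1, 3, 5, 6, 7, 8, 9, 10, 13, 14, 15, 16}


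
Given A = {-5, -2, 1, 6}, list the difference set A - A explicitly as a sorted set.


A - A = {a - a' : a, a' ∈ A}.
Compute a - a' for each ordered pair (a, a'):
a = -5: -5--5=0, -5--2=-3, -5-1=-6, -5-6=-11
a = -2: -2--5=3, -2--2=0, -2-1=-3, -2-6=-8
a = 1: 1--5=6, 1--2=3, 1-1=0, 1-6=-5
a = 6: 6--5=11, 6--2=8, 6-1=5, 6-6=0
Collecting distinct values (and noting 0 appears from a-a):
A - A = {-11, -8, -6, -5, -3, 0, 3, 5, 6, 8, 11}
|A - A| = 11

A - A = {-11, -8, -6, -5, -3, 0, 3, 5, 6, 8, 11}


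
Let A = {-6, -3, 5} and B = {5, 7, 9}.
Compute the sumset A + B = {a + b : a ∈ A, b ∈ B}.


A + B = {a + b : a ∈ A, b ∈ B}.
Enumerate all |A|·|B| = 3·3 = 9 pairs (a, b) and collect distinct sums.
a = -6: -6+5=-1, -6+7=1, -6+9=3
a = -3: -3+5=2, -3+7=4, -3+9=6
a = 5: 5+5=10, 5+7=12, 5+9=14
Collecting distinct sums: A + B = {-1, 1, 2, 3, 4, 6, 10, 12, 14}
|A + B| = 9

A + B = {-1, 1, 2, 3, 4, 6, 10, 12, 14}


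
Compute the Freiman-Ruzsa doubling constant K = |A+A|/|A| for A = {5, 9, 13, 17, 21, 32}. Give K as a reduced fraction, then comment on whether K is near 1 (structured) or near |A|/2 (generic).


|A| = 6.
Compute A + A by enumerating all 36 pairs.
A + A = {10, 14, 18, 22, 26, 30, 34, 37, 38, 41, 42, 45, 49, 53, 64}, so |A + A| = 15.
K = |A + A| / |A| = 15/6 = 5/2 ≈ 2.5000.
Reference: AP of size 6 gives K = 11/6 ≈ 1.8333; a fully generic set of size 6 gives K ≈ 3.5000.

|A| = 6, |A + A| = 15, K = 15/6 = 5/2.


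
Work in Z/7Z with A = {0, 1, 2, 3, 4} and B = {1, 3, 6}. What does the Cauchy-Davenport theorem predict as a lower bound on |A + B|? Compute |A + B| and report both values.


Cauchy-Davenport: |A + B| ≥ min(p, |A| + |B| - 1) for A, B nonempty in Z/pZ.
|A| = 5, |B| = 3, p = 7.
CD lower bound = min(7, 5 + 3 - 1) = min(7, 7) = 7.
Compute A + B mod 7 directly:
a = 0: 0+1=1, 0+3=3, 0+6=6
a = 1: 1+1=2, 1+3=4, 1+6=0
a = 2: 2+1=3, 2+3=5, 2+6=1
a = 3: 3+1=4, 3+3=6, 3+6=2
a = 4: 4+1=5, 4+3=0, 4+6=3
A + B = {0, 1, 2, 3, 4, 5, 6}, so |A + B| = 7.
Verify: 7 ≥ 7? Yes ✓.

CD lower bound = 7, actual |A + B| = 7.


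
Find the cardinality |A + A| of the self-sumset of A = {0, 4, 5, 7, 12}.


A + A = {a + a' : a, a' ∈ A}; |A| = 5.
General bounds: 2|A| - 1 ≤ |A + A| ≤ |A|(|A|+1)/2, i.e. 9 ≤ |A + A| ≤ 15.
Lower bound 2|A|-1 is attained iff A is an arithmetic progression.
Enumerate sums a + a' for a ≤ a' (symmetric, so this suffices):
a = 0: 0+0=0, 0+4=4, 0+5=5, 0+7=7, 0+12=12
a = 4: 4+4=8, 4+5=9, 4+7=11, 4+12=16
a = 5: 5+5=10, 5+7=12, 5+12=17
a = 7: 7+7=14, 7+12=19
a = 12: 12+12=24
Distinct sums: {0, 4, 5, 7, 8, 9, 10, 11, 12, 14, 16, 17, 19, 24}
|A + A| = 14

|A + A| = 14


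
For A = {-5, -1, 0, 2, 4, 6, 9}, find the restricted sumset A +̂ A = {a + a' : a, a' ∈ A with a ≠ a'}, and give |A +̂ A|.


Restricted sumset: A +̂ A = {a + a' : a ∈ A, a' ∈ A, a ≠ a'}.
Equivalently, take A + A and drop any sum 2a that is achievable ONLY as a + a for a ∈ A (i.e. sums representable only with equal summands).
Enumerate pairs (a, a') with a < a' (symmetric, so each unordered pair gives one sum; this covers all a ≠ a'):
  -5 + -1 = -6
  -5 + 0 = -5
  -5 + 2 = -3
  -5 + 4 = -1
  -5 + 6 = 1
  -5 + 9 = 4
  -1 + 0 = -1
  -1 + 2 = 1
  -1 + 4 = 3
  -1 + 6 = 5
  -1 + 9 = 8
  0 + 2 = 2
  0 + 4 = 4
  0 + 6 = 6
  0 + 9 = 9
  2 + 4 = 6
  2 + 6 = 8
  2 + 9 = 11
  4 + 6 = 10
  4 + 9 = 13
  6 + 9 = 15
Collected distinct sums: {-6, -5, -3, -1, 1, 2, 3, 4, 5, 6, 8, 9, 10, 11, 13, 15}
|A +̂ A| = 16
(Reference bound: |A +̂ A| ≥ 2|A| - 3 for |A| ≥ 2, with |A| = 7 giving ≥ 11.)

|A +̂ A| = 16


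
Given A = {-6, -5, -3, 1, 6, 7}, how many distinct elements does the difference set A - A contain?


A - A = {a - a' : a, a' ∈ A}; |A| = 6.
Bounds: 2|A|-1 ≤ |A - A| ≤ |A|² - |A| + 1, i.e. 11 ≤ |A - A| ≤ 31.
Note: 0 ∈ A - A always (from a - a). The set is symmetric: if d ∈ A - A then -d ∈ A - A.
Enumerate nonzero differences d = a - a' with a > a' (then include -d):
Positive differences: {1, 2, 3, 4, 5, 6, 7, 9, 10, 11, 12, 13}
Full difference set: {0} ∪ (positive diffs) ∪ (negative diffs).
|A - A| = 1 + 2·12 = 25 (matches direct enumeration: 25).

|A - A| = 25


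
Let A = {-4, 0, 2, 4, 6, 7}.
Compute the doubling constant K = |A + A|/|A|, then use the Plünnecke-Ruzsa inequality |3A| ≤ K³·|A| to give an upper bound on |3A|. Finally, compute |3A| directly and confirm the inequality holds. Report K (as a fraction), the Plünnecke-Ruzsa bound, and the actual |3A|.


|A| = 6.
Step 1: Compute A + A by enumerating all 36 pairs.
A + A = {-8, -4, -2, 0, 2, 3, 4, 6, 7, 8, 9, 10, 11, 12, 13, 14}, so |A + A| = 16.
Step 2: Doubling constant K = |A + A|/|A| = 16/6 = 16/6 ≈ 2.6667.
Step 3: Plünnecke-Ruzsa gives |3A| ≤ K³·|A| = (2.6667)³ · 6 ≈ 113.7778.
Step 4: Compute 3A = A + A + A directly by enumerating all triples (a,b,c) ∈ A³; |3A| = 27.
Step 5: Check 27 ≤ 113.7778? Yes ✓.

K = 16/6, Plünnecke-Ruzsa bound K³|A| ≈ 113.7778, |3A| = 27, inequality holds.


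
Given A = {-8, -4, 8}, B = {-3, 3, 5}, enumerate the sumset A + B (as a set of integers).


A + B = {a + b : a ∈ A, b ∈ B}.
Enumerate all |A|·|B| = 3·3 = 9 pairs (a, b) and collect distinct sums.
a = -8: -8+-3=-11, -8+3=-5, -8+5=-3
a = -4: -4+-3=-7, -4+3=-1, -4+5=1
a = 8: 8+-3=5, 8+3=11, 8+5=13
Collecting distinct sums: A + B = {-11, -7, -5, -3, -1, 1, 5, 11, 13}
|A + B| = 9

A + B = {-11, -7, -5, -3, -1, 1, 5, 11, 13}


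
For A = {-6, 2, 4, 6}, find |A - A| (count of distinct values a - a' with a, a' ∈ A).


A - A = {a - a' : a, a' ∈ A}; |A| = 4.
Bounds: 2|A|-1 ≤ |A - A| ≤ |A|² - |A| + 1, i.e. 7 ≤ |A - A| ≤ 13.
Note: 0 ∈ A - A always (from a - a). The set is symmetric: if d ∈ A - A then -d ∈ A - A.
Enumerate nonzero differences d = a - a' with a > a' (then include -d):
Positive differences: {2, 4, 8, 10, 12}
Full difference set: {0} ∪ (positive diffs) ∪ (negative diffs).
|A - A| = 1 + 2·5 = 11 (matches direct enumeration: 11).

|A - A| = 11


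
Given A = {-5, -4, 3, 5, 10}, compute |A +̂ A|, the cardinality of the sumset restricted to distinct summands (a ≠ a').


Restricted sumset: A +̂ A = {a + a' : a ∈ A, a' ∈ A, a ≠ a'}.
Equivalently, take A + A and drop any sum 2a that is achievable ONLY as a + a for a ∈ A (i.e. sums representable only with equal summands).
Enumerate pairs (a, a') with a < a' (symmetric, so each unordered pair gives one sum; this covers all a ≠ a'):
  -5 + -4 = -9
  -5 + 3 = -2
  -5 + 5 = 0
  -5 + 10 = 5
  -4 + 3 = -1
  -4 + 5 = 1
  -4 + 10 = 6
  3 + 5 = 8
  3 + 10 = 13
  5 + 10 = 15
Collected distinct sums: {-9, -2, -1, 0, 1, 5, 6, 8, 13, 15}
|A +̂ A| = 10
(Reference bound: |A +̂ A| ≥ 2|A| - 3 for |A| ≥ 2, with |A| = 5 giving ≥ 7.)

|A +̂ A| = 10


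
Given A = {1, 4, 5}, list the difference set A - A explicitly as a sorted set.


A - A = {a - a' : a, a' ∈ A}.
Compute a - a' for each ordered pair (a, a'):
a = 1: 1-1=0, 1-4=-3, 1-5=-4
a = 4: 4-1=3, 4-4=0, 4-5=-1
a = 5: 5-1=4, 5-4=1, 5-5=0
Collecting distinct values (and noting 0 appears from a-a):
A - A = {-4, -3, -1, 0, 1, 3, 4}
|A - A| = 7

A - A = {-4, -3, -1, 0, 1, 3, 4}


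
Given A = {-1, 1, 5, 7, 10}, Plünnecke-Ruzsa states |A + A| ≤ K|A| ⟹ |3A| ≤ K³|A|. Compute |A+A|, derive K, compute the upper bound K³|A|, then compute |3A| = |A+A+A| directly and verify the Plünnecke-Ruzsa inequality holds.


|A| = 5.
Step 1: Compute A + A by enumerating all 25 pairs.
A + A = {-2, 0, 2, 4, 6, 8, 9, 10, 11, 12, 14, 15, 17, 20}, so |A + A| = 14.
Step 2: Doubling constant K = |A + A|/|A| = 14/5 = 14/5 ≈ 2.8000.
Step 3: Plünnecke-Ruzsa gives |3A| ≤ K³·|A| = (2.8000)³ · 5 ≈ 109.7600.
Step 4: Compute 3A = A + A + A directly by enumerating all triples (a,b,c) ∈ A³; |3A| = 25.
Step 5: Check 25 ≤ 109.7600? Yes ✓.

K = 14/5, Plünnecke-Ruzsa bound K³|A| ≈ 109.7600, |3A| = 25, inequality holds.


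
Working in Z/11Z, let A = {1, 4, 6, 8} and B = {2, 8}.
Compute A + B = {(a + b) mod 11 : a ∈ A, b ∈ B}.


Work in Z/11Z: reduce every sum a + b modulo 11.
Enumerate all 8 pairs:
a = 1: 1+2=3, 1+8=9
a = 4: 4+2=6, 4+8=1
a = 6: 6+2=8, 6+8=3
a = 8: 8+2=10, 8+8=5
Distinct residues collected: {1, 3, 5, 6, 8, 9, 10}
|A + B| = 7 (out of 11 total residues).

A + B = {1, 3, 5, 6, 8, 9, 10}


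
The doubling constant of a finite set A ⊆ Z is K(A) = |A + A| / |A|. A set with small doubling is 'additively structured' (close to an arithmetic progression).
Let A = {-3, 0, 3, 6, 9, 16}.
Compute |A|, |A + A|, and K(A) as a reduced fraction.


|A| = 6.
Compute A + A by enumerating all 36 pairs.
A + A = {-6, -3, 0, 3, 6, 9, 12, 13, 15, 16, 18, 19, 22, 25, 32}, so |A + A| = 15.
K = |A + A| / |A| = 15/6 = 5/2 ≈ 2.5000.
Reference: AP of size 6 gives K = 11/6 ≈ 1.8333; a fully generic set of size 6 gives K ≈ 3.5000.

|A| = 6, |A + A| = 15, K = 15/6 = 5/2.


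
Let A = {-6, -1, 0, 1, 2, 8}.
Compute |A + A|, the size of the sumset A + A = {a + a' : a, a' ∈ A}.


A + A = {a + a' : a, a' ∈ A}; |A| = 6.
General bounds: 2|A| - 1 ≤ |A + A| ≤ |A|(|A|+1)/2, i.e. 11 ≤ |A + A| ≤ 21.
Lower bound 2|A|-1 is attained iff A is an arithmetic progression.
Enumerate sums a + a' for a ≤ a' (symmetric, so this suffices):
a = -6: -6+-6=-12, -6+-1=-7, -6+0=-6, -6+1=-5, -6+2=-4, -6+8=2
a = -1: -1+-1=-2, -1+0=-1, -1+1=0, -1+2=1, -1+8=7
a = 0: 0+0=0, 0+1=1, 0+2=2, 0+8=8
a = 1: 1+1=2, 1+2=3, 1+8=9
a = 2: 2+2=4, 2+8=10
a = 8: 8+8=16
Distinct sums: {-12, -7, -6, -5, -4, -2, -1, 0, 1, 2, 3, 4, 7, 8, 9, 10, 16}
|A + A| = 17

|A + A| = 17


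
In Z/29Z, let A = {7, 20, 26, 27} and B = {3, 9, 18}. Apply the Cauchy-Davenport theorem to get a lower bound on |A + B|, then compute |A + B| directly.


Cauchy-Davenport: |A + B| ≥ min(p, |A| + |B| - 1) for A, B nonempty in Z/pZ.
|A| = 4, |B| = 3, p = 29.
CD lower bound = min(29, 4 + 3 - 1) = min(29, 6) = 6.
Compute A + B mod 29 directly:
a = 7: 7+3=10, 7+9=16, 7+18=25
a = 20: 20+3=23, 20+9=0, 20+18=9
a = 26: 26+3=0, 26+9=6, 26+18=15
a = 27: 27+3=1, 27+9=7, 27+18=16
A + B = {0, 1, 6, 7, 9, 10, 15, 16, 23, 25}, so |A + B| = 10.
Verify: 10 ≥ 6? Yes ✓.

CD lower bound = 6, actual |A + B| = 10.


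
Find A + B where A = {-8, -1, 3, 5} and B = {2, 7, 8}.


A + B = {a + b : a ∈ A, b ∈ B}.
Enumerate all |A|·|B| = 4·3 = 12 pairs (a, b) and collect distinct sums.
a = -8: -8+2=-6, -8+7=-1, -8+8=0
a = -1: -1+2=1, -1+7=6, -1+8=7
a = 3: 3+2=5, 3+7=10, 3+8=11
a = 5: 5+2=7, 5+7=12, 5+8=13
Collecting distinct sums: A + B = {-6, -1, 0, 1, 5, 6, 7, 10, 11, 12, 13}
|A + B| = 11

A + B = {-6, -1, 0, 1, 5, 6, 7, 10, 11, 12, 13}


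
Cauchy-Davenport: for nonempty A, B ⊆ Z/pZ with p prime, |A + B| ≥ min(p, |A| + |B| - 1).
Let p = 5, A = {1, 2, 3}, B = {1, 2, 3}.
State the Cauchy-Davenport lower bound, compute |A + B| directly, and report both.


Cauchy-Davenport: |A + B| ≥ min(p, |A| + |B| - 1) for A, B nonempty in Z/pZ.
|A| = 3, |B| = 3, p = 5.
CD lower bound = min(5, 3 + 3 - 1) = min(5, 5) = 5.
Compute A + B mod 5 directly:
a = 1: 1+1=2, 1+2=3, 1+3=4
a = 2: 2+1=3, 2+2=4, 2+3=0
a = 3: 3+1=4, 3+2=0, 3+3=1
A + B = {0, 1, 2, 3, 4}, so |A + B| = 5.
Verify: 5 ≥ 5? Yes ✓.

CD lower bound = 5, actual |A + B| = 5.


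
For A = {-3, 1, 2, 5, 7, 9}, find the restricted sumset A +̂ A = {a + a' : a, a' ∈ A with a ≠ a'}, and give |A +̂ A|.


Restricted sumset: A +̂ A = {a + a' : a ∈ A, a' ∈ A, a ≠ a'}.
Equivalently, take A + A and drop any sum 2a that is achievable ONLY as a + a for a ∈ A (i.e. sums representable only with equal summands).
Enumerate pairs (a, a') with a < a' (symmetric, so each unordered pair gives one sum; this covers all a ≠ a'):
  -3 + 1 = -2
  -3 + 2 = -1
  -3 + 5 = 2
  -3 + 7 = 4
  -3 + 9 = 6
  1 + 2 = 3
  1 + 5 = 6
  1 + 7 = 8
  1 + 9 = 10
  2 + 5 = 7
  2 + 7 = 9
  2 + 9 = 11
  5 + 7 = 12
  5 + 9 = 14
  7 + 9 = 16
Collected distinct sums: {-2, -1, 2, 3, 4, 6, 7, 8, 9, 10, 11, 12, 14, 16}
|A +̂ A| = 14
(Reference bound: |A +̂ A| ≥ 2|A| - 3 for |A| ≥ 2, with |A| = 6 giving ≥ 9.)

|A +̂ A| = 14


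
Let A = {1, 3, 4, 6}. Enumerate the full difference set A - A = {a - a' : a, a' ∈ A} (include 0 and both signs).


A - A = {a - a' : a, a' ∈ A}.
Compute a - a' for each ordered pair (a, a'):
a = 1: 1-1=0, 1-3=-2, 1-4=-3, 1-6=-5
a = 3: 3-1=2, 3-3=0, 3-4=-1, 3-6=-3
a = 4: 4-1=3, 4-3=1, 4-4=0, 4-6=-2
a = 6: 6-1=5, 6-3=3, 6-4=2, 6-6=0
Collecting distinct values (and noting 0 appears from a-a):
A - A = {-5, -3, -2, -1, 0, 1, 2, 3, 5}
|A - A| = 9

A - A = {-5, -3, -2, -1, 0, 1, 2, 3, 5}


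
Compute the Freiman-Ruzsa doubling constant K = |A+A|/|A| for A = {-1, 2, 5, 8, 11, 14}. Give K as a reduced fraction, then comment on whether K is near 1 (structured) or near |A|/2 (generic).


|A| = 6.
Compute A + A by enumerating all 36 pairs.
A + A = {-2, 1, 4, 7, 10, 13, 16, 19, 22, 25, 28}, so |A + A| = 11.
K = |A + A| / |A| = 11/6 (already in lowest terms) ≈ 1.8333.
Reference: AP of size 6 gives K = 11/6 ≈ 1.8333; a fully generic set of size 6 gives K ≈ 3.5000.

|A| = 6, |A + A| = 11, K = 11/6.


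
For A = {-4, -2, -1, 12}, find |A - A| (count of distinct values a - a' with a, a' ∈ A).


A - A = {a - a' : a, a' ∈ A}; |A| = 4.
Bounds: 2|A|-1 ≤ |A - A| ≤ |A|² - |A| + 1, i.e. 7 ≤ |A - A| ≤ 13.
Note: 0 ∈ A - A always (from a - a). The set is symmetric: if d ∈ A - A then -d ∈ A - A.
Enumerate nonzero differences d = a - a' with a > a' (then include -d):
Positive differences: {1, 2, 3, 13, 14, 16}
Full difference set: {0} ∪ (positive diffs) ∪ (negative diffs).
|A - A| = 1 + 2·6 = 13 (matches direct enumeration: 13).

|A - A| = 13


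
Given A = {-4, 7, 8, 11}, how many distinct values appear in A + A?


A + A = {a + a' : a, a' ∈ A}; |A| = 4.
General bounds: 2|A| - 1 ≤ |A + A| ≤ |A|(|A|+1)/2, i.e. 7 ≤ |A + A| ≤ 10.
Lower bound 2|A|-1 is attained iff A is an arithmetic progression.
Enumerate sums a + a' for a ≤ a' (symmetric, so this suffices):
a = -4: -4+-4=-8, -4+7=3, -4+8=4, -4+11=7
a = 7: 7+7=14, 7+8=15, 7+11=18
a = 8: 8+8=16, 8+11=19
a = 11: 11+11=22
Distinct sums: {-8, 3, 4, 7, 14, 15, 16, 18, 19, 22}
|A + A| = 10

|A + A| = 10


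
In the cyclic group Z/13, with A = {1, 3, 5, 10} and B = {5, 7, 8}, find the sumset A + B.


Work in Z/13Z: reduce every sum a + b modulo 13.
Enumerate all 12 pairs:
a = 1: 1+5=6, 1+7=8, 1+8=9
a = 3: 3+5=8, 3+7=10, 3+8=11
a = 5: 5+5=10, 5+7=12, 5+8=0
a = 10: 10+5=2, 10+7=4, 10+8=5
Distinct residues collected: {0, 2, 4, 5, 6, 8, 9, 10, 11, 12}
|A + B| = 10 (out of 13 total residues).

A + B = {0, 2, 4, 5, 6, 8, 9, 10, 11, 12}


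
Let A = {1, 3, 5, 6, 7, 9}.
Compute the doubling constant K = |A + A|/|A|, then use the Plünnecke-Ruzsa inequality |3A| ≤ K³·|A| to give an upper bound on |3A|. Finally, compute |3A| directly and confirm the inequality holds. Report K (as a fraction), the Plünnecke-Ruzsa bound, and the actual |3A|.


|A| = 6.
Step 1: Compute A + A by enumerating all 36 pairs.
A + A = {2, 4, 6, 7, 8, 9, 10, 11, 12, 13, 14, 15, 16, 18}, so |A + A| = 14.
Step 2: Doubling constant K = |A + A|/|A| = 14/6 = 14/6 ≈ 2.3333.
Step 3: Plünnecke-Ruzsa gives |3A| ≤ K³·|A| = (2.3333)³ · 6 ≈ 76.2222.
Step 4: Compute 3A = A + A + A directly by enumerating all triples (a,b,c) ∈ A³; |3A| = 22.
Step 5: Check 22 ≤ 76.2222? Yes ✓.

K = 14/6, Plünnecke-Ruzsa bound K³|A| ≈ 76.2222, |3A| = 22, inequality holds.


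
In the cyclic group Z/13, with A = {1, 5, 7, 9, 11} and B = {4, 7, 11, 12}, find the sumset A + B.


Work in Z/13Z: reduce every sum a + b modulo 13.
Enumerate all 20 pairs:
a = 1: 1+4=5, 1+7=8, 1+11=12, 1+12=0
a = 5: 5+4=9, 5+7=12, 5+11=3, 5+12=4
a = 7: 7+4=11, 7+7=1, 7+11=5, 7+12=6
a = 9: 9+4=0, 9+7=3, 9+11=7, 9+12=8
a = 11: 11+4=2, 11+7=5, 11+11=9, 11+12=10
Distinct residues collected: {0, 1, 2, 3, 4, 5, 6, 7, 8, 9, 10, 11, 12}
|A + B| = 13 (out of 13 total residues).

A + B = {0, 1, 2, 3, 4, 5, 6, 7, 8, 9, 10, 11, 12}


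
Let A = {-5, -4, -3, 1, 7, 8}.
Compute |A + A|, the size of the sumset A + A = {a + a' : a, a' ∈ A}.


A + A = {a + a' : a, a' ∈ A}; |A| = 6.
General bounds: 2|A| - 1 ≤ |A + A| ≤ |A|(|A|+1)/2, i.e. 11 ≤ |A + A| ≤ 21.
Lower bound 2|A|-1 is attained iff A is an arithmetic progression.
Enumerate sums a + a' for a ≤ a' (symmetric, so this suffices):
a = -5: -5+-5=-10, -5+-4=-9, -5+-3=-8, -5+1=-4, -5+7=2, -5+8=3
a = -4: -4+-4=-8, -4+-3=-7, -4+1=-3, -4+7=3, -4+8=4
a = -3: -3+-3=-6, -3+1=-2, -3+7=4, -3+8=5
a = 1: 1+1=2, 1+7=8, 1+8=9
a = 7: 7+7=14, 7+8=15
a = 8: 8+8=16
Distinct sums: {-10, -9, -8, -7, -6, -4, -3, -2, 2, 3, 4, 5, 8, 9, 14, 15, 16}
|A + A| = 17

|A + A| = 17


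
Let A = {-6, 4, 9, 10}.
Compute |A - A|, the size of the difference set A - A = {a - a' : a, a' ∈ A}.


A - A = {a - a' : a, a' ∈ A}; |A| = 4.
Bounds: 2|A|-1 ≤ |A - A| ≤ |A|² - |A| + 1, i.e. 7 ≤ |A - A| ≤ 13.
Note: 0 ∈ A - A always (from a - a). The set is symmetric: if d ∈ A - A then -d ∈ A - A.
Enumerate nonzero differences d = a - a' with a > a' (then include -d):
Positive differences: {1, 5, 6, 10, 15, 16}
Full difference set: {0} ∪ (positive diffs) ∪ (negative diffs).
|A - A| = 1 + 2·6 = 13 (matches direct enumeration: 13).

|A - A| = 13


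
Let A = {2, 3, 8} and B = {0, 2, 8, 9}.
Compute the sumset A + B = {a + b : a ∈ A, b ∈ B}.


A + B = {a + b : a ∈ A, b ∈ B}.
Enumerate all |A|·|B| = 3·4 = 12 pairs (a, b) and collect distinct sums.
a = 2: 2+0=2, 2+2=4, 2+8=10, 2+9=11
a = 3: 3+0=3, 3+2=5, 3+8=11, 3+9=12
a = 8: 8+0=8, 8+2=10, 8+8=16, 8+9=17
Collecting distinct sums: A + B = {2, 3, 4, 5, 8, 10, 11, 12, 16, 17}
|A + B| = 10

A + B = {2, 3, 4, 5, 8, 10, 11, 12, 16, 17}


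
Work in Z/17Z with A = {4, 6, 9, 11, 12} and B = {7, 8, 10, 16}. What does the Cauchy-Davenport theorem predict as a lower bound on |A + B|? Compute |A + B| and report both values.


Cauchy-Davenport: |A + B| ≥ min(p, |A| + |B| - 1) for A, B nonempty in Z/pZ.
|A| = 5, |B| = 4, p = 17.
CD lower bound = min(17, 5 + 4 - 1) = min(17, 8) = 8.
Compute A + B mod 17 directly:
a = 4: 4+7=11, 4+8=12, 4+10=14, 4+16=3
a = 6: 6+7=13, 6+8=14, 6+10=16, 6+16=5
a = 9: 9+7=16, 9+8=0, 9+10=2, 9+16=8
a = 11: 11+7=1, 11+8=2, 11+10=4, 11+16=10
a = 12: 12+7=2, 12+8=3, 12+10=5, 12+16=11
A + B = {0, 1, 2, 3, 4, 5, 8, 10, 11, 12, 13, 14, 16}, so |A + B| = 13.
Verify: 13 ≥ 8? Yes ✓.

CD lower bound = 8, actual |A + B| = 13.


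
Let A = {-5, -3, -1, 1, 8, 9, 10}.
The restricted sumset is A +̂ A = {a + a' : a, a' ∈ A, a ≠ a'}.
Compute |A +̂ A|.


Restricted sumset: A +̂ A = {a + a' : a ∈ A, a' ∈ A, a ≠ a'}.
Equivalently, take A + A and drop any sum 2a that is achievable ONLY as a + a for a ∈ A (i.e. sums representable only with equal summands).
Enumerate pairs (a, a') with a < a' (symmetric, so each unordered pair gives one sum; this covers all a ≠ a'):
  -5 + -3 = -8
  -5 + -1 = -6
  -5 + 1 = -4
  -5 + 8 = 3
  -5 + 9 = 4
  -5 + 10 = 5
  -3 + -1 = -4
  -3 + 1 = -2
  -3 + 8 = 5
  -3 + 9 = 6
  -3 + 10 = 7
  -1 + 1 = 0
  -1 + 8 = 7
  -1 + 9 = 8
  -1 + 10 = 9
  1 + 8 = 9
  1 + 9 = 10
  1 + 10 = 11
  8 + 9 = 17
  8 + 10 = 18
  9 + 10 = 19
Collected distinct sums: {-8, -6, -4, -2, 0, 3, 4, 5, 6, 7, 8, 9, 10, 11, 17, 18, 19}
|A +̂ A| = 17
(Reference bound: |A +̂ A| ≥ 2|A| - 3 for |A| ≥ 2, with |A| = 7 giving ≥ 11.)

|A +̂ A| = 17


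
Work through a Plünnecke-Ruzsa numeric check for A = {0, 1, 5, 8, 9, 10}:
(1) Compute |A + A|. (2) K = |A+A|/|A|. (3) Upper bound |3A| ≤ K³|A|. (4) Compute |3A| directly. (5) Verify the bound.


|A| = 6.
Step 1: Compute A + A by enumerating all 36 pairs.
A + A = {0, 1, 2, 5, 6, 8, 9, 10, 11, 13, 14, 15, 16, 17, 18, 19, 20}, so |A + A| = 17.
Step 2: Doubling constant K = |A + A|/|A| = 17/6 = 17/6 ≈ 2.8333.
Step 3: Plünnecke-Ruzsa gives |3A| ≤ K³·|A| = (2.8333)³ · 6 ≈ 136.4722.
Step 4: Compute 3A = A + A + A directly by enumerating all triples (a,b,c) ∈ A³; |3A| = 30.
Step 5: Check 30 ≤ 136.4722? Yes ✓.

K = 17/6, Plünnecke-Ruzsa bound K³|A| ≈ 136.4722, |3A| = 30, inequality holds.


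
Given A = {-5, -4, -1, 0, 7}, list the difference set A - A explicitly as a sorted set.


A - A = {a - a' : a, a' ∈ A}.
Compute a - a' for each ordered pair (a, a'):
a = -5: -5--5=0, -5--4=-1, -5--1=-4, -5-0=-5, -5-7=-12
a = -4: -4--5=1, -4--4=0, -4--1=-3, -4-0=-4, -4-7=-11
a = -1: -1--5=4, -1--4=3, -1--1=0, -1-0=-1, -1-7=-8
a = 0: 0--5=5, 0--4=4, 0--1=1, 0-0=0, 0-7=-7
a = 7: 7--5=12, 7--4=11, 7--1=8, 7-0=7, 7-7=0
Collecting distinct values (and noting 0 appears from a-a):
A - A = {-12, -11, -8, -7, -5, -4, -3, -1, 0, 1, 3, 4, 5, 7, 8, 11, 12}
|A - A| = 17

A - A = {-12, -11, -8, -7, -5, -4, -3, -1, 0, 1, 3, 4, 5, 7, 8, 11, 12}


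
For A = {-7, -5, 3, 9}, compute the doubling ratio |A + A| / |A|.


|A| = 4.
Compute A + A by enumerating all 16 pairs.
A + A = {-14, -12, -10, -4, -2, 2, 4, 6, 12, 18}, so |A + A| = 10.
K = |A + A| / |A| = 10/4 = 5/2 ≈ 2.5000.
Reference: AP of size 4 gives K = 7/4 ≈ 1.7500; a fully generic set of size 4 gives K ≈ 2.5000.

|A| = 4, |A + A| = 10, K = 10/4 = 5/2.


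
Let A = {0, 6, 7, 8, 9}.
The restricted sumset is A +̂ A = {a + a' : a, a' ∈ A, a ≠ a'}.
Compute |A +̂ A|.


Restricted sumset: A +̂ A = {a + a' : a ∈ A, a' ∈ A, a ≠ a'}.
Equivalently, take A + A and drop any sum 2a that is achievable ONLY as a + a for a ∈ A (i.e. sums representable only with equal summands).
Enumerate pairs (a, a') with a < a' (symmetric, so each unordered pair gives one sum; this covers all a ≠ a'):
  0 + 6 = 6
  0 + 7 = 7
  0 + 8 = 8
  0 + 9 = 9
  6 + 7 = 13
  6 + 8 = 14
  6 + 9 = 15
  7 + 8 = 15
  7 + 9 = 16
  8 + 9 = 17
Collected distinct sums: {6, 7, 8, 9, 13, 14, 15, 16, 17}
|A +̂ A| = 9
(Reference bound: |A +̂ A| ≥ 2|A| - 3 for |A| ≥ 2, with |A| = 5 giving ≥ 7.)

|A +̂ A| = 9


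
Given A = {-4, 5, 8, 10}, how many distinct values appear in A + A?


A + A = {a + a' : a, a' ∈ A}; |A| = 4.
General bounds: 2|A| - 1 ≤ |A + A| ≤ |A|(|A|+1)/2, i.e. 7 ≤ |A + A| ≤ 10.
Lower bound 2|A|-1 is attained iff A is an arithmetic progression.
Enumerate sums a + a' for a ≤ a' (symmetric, so this suffices):
a = -4: -4+-4=-8, -4+5=1, -4+8=4, -4+10=6
a = 5: 5+5=10, 5+8=13, 5+10=15
a = 8: 8+8=16, 8+10=18
a = 10: 10+10=20
Distinct sums: {-8, 1, 4, 6, 10, 13, 15, 16, 18, 20}
|A + A| = 10

|A + A| = 10


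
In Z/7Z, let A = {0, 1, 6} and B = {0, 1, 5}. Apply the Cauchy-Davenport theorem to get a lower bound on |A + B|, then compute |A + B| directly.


Cauchy-Davenport: |A + B| ≥ min(p, |A| + |B| - 1) for A, B nonempty in Z/pZ.
|A| = 3, |B| = 3, p = 7.
CD lower bound = min(7, 3 + 3 - 1) = min(7, 5) = 5.
Compute A + B mod 7 directly:
a = 0: 0+0=0, 0+1=1, 0+5=5
a = 1: 1+0=1, 1+1=2, 1+5=6
a = 6: 6+0=6, 6+1=0, 6+5=4
A + B = {0, 1, 2, 4, 5, 6}, so |A + B| = 6.
Verify: 6 ≥ 5? Yes ✓.

CD lower bound = 5, actual |A + B| = 6.


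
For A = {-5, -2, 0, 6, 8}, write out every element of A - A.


A - A = {a - a' : a, a' ∈ A}.
Compute a - a' for each ordered pair (a, a'):
a = -5: -5--5=0, -5--2=-3, -5-0=-5, -5-6=-11, -5-8=-13
a = -2: -2--5=3, -2--2=0, -2-0=-2, -2-6=-8, -2-8=-10
a = 0: 0--5=5, 0--2=2, 0-0=0, 0-6=-6, 0-8=-8
a = 6: 6--5=11, 6--2=8, 6-0=6, 6-6=0, 6-8=-2
a = 8: 8--5=13, 8--2=10, 8-0=8, 8-6=2, 8-8=0
Collecting distinct values (and noting 0 appears from a-a):
A - A = {-13, -11, -10, -8, -6, -5, -3, -2, 0, 2, 3, 5, 6, 8, 10, 11, 13}
|A - A| = 17

A - A = {-13, -11, -10, -8, -6, -5, -3, -2, 0, 2, 3, 5, 6, 8, 10, 11, 13}


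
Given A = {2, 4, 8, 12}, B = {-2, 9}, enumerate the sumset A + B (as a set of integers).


A + B = {a + b : a ∈ A, b ∈ B}.
Enumerate all |A|·|B| = 4·2 = 8 pairs (a, b) and collect distinct sums.
a = 2: 2+-2=0, 2+9=11
a = 4: 4+-2=2, 4+9=13
a = 8: 8+-2=6, 8+9=17
a = 12: 12+-2=10, 12+9=21
Collecting distinct sums: A + B = {0, 2, 6, 10, 11, 13, 17, 21}
|A + B| = 8

A + B = {0, 2, 6, 10, 11, 13, 17, 21}


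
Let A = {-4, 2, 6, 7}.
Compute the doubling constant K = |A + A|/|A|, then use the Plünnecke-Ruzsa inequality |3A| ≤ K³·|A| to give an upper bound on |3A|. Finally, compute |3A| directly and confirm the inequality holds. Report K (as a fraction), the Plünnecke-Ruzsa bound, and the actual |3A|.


|A| = 4.
Step 1: Compute A + A by enumerating all 16 pairs.
A + A = {-8, -2, 2, 3, 4, 8, 9, 12, 13, 14}, so |A + A| = 10.
Step 2: Doubling constant K = |A + A|/|A| = 10/4 = 10/4 ≈ 2.5000.
Step 3: Plünnecke-Ruzsa gives |3A| ≤ K³·|A| = (2.5000)³ · 4 ≈ 62.5000.
Step 4: Compute 3A = A + A + A directly by enumerating all triples (a,b,c) ∈ A³; |3A| = 19.
Step 5: Check 19 ≤ 62.5000? Yes ✓.

K = 10/4, Plünnecke-Ruzsa bound K³|A| ≈ 62.5000, |3A| = 19, inequality holds.


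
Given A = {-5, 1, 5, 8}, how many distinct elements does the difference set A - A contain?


A - A = {a - a' : a, a' ∈ A}; |A| = 4.
Bounds: 2|A|-1 ≤ |A - A| ≤ |A|² - |A| + 1, i.e. 7 ≤ |A - A| ≤ 13.
Note: 0 ∈ A - A always (from a - a). The set is symmetric: if d ∈ A - A then -d ∈ A - A.
Enumerate nonzero differences d = a - a' with a > a' (then include -d):
Positive differences: {3, 4, 6, 7, 10, 13}
Full difference set: {0} ∪ (positive diffs) ∪ (negative diffs).
|A - A| = 1 + 2·6 = 13 (matches direct enumeration: 13).

|A - A| = 13


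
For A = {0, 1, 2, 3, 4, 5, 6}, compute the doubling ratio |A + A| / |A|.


|A| = 7.
Compute A + A by enumerating all 49 pairs.
A + A = {0, 1, 2, 3, 4, 5, 6, 7, 8, 9, 10, 11, 12}, so |A + A| = 13.
K = |A + A| / |A| = 13/7 (already in lowest terms) ≈ 1.8571.
Reference: AP of size 7 gives K = 13/7 ≈ 1.8571; a fully generic set of size 7 gives K ≈ 4.0000.

|A| = 7, |A + A| = 13, K = 13/7.


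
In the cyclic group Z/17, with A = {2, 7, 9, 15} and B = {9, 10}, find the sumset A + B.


Work in Z/17Z: reduce every sum a + b modulo 17.
Enumerate all 8 pairs:
a = 2: 2+9=11, 2+10=12
a = 7: 7+9=16, 7+10=0
a = 9: 9+9=1, 9+10=2
a = 15: 15+9=7, 15+10=8
Distinct residues collected: {0, 1, 2, 7, 8, 11, 12, 16}
|A + B| = 8 (out of 17 total residues).

A + B = {0, 1, 2, 7, 8, 11, 12, 16}


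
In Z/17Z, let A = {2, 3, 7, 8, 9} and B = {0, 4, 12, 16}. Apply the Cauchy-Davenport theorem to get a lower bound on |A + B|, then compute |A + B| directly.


Cauchy-Davenport: |A + B| ≥ min(p, |A| + |B| - 1) for A, B nonempty in Z/pZ.
|A| = 5, |B| = 4, p = 17.
CD lower bound = min(17, 5 + 4 - 1) = min(17, 8) = 8.
Compute A + B mod 17 directly:
a = 2: 2+0=2, 2+4=6, 2+12=14, 2+16=1
a = 3: 3+0=3, 3+4=7, 3+12=15, 3+16=2
a = 7: 7+0=7, 7+4=11, 7+12=2, 7+16=6
a = 8: 8+0=8, 8+4=12, 8+12=3, 8+16=7
a = 9: 9+0=9, 9+4=13, 9+12=4, 9+16=8
A + B = {1, 2, 3, 4, 6, 7, 8, 9, 11, 12, 13, 14, 15}, so |A + B| = 13.
Verify: 13 ≥ 8? Yes ✓.

CD lower bound = 8, actual |A + B| = 13.


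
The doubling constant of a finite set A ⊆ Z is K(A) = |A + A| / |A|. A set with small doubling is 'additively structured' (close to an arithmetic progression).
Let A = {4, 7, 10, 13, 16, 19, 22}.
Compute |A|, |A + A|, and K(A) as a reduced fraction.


|A| = 7.
Compute A + A by enumerating all 49 pairs.
A + A = {8, 11, 14, 17, 20, 23, 26, 29, 32, 35, 38, 41, 44}, so |A + A| = 13.
K = |A + A| / |A| = 13/7 (already in lowest terms) ≈ 1.8571.
Reference: AP of size 7 gives K = 13/7 ≈ 1.8571; a fully generic set of size 7 gives K ≈ 4.0000.

|A| = 7, |A + A| = 13, K = 13/7.


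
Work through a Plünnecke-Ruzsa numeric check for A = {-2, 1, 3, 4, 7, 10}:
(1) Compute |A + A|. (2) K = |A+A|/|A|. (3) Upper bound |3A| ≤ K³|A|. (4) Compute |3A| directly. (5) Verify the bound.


|A| = 6.
Step 1: Compute A + A by enumerating all 36 pairs.
A + A = {-4, -1, 1, 2, 4, 5, 6, 7, 8, 10, 11, 13, 14, 17, 20}, so |A + A| = 15.
Step 2: Doubling constant K = |A + A|/|A| = 15/6 = 15/6 ≈ 2.5000.
Step 3: Plünnecke-Ruzsa gives |3A| ≤ K³·|A| = (2.5000)³ · 6 ≈ 93.7500.
Step 4: Compute 3A = A + A + A directly by enumerating all triples (a,b,c) ∈ A³; |3A| = 27.
Step 5: Check 27 ≤ 93.7500? Yes ✓.

K = 15/6, Plünnecke-Ruzsa bound K³|A| ≈ 93.7500, |3A| = 27, inequality holds.


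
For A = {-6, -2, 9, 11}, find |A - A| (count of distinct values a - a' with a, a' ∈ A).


A - A = {a - a' : a, a' ∈ A}; |A| = 4.
Bounds: 2|A|-1 ≤ |A - A| ≤ |A|² - |A| + 1, i.e. 7 ≤ |A - A| ≤ 13.
Note: 0 ∈ A - A always (from a - a). The set is symmetric: if d ∈ A - A then -d ∈ A - A.
Enumerate nonzero differences d = a - a' with a > a' (then include -d):
Positive differences: {2, 4, 11, 13, 15, 17}
Full difference set: {0} ∪ (positive diffs) ∪ (negative diffs).
|A - A| = 1 + 2·6 = 13 (matches direct enumeration: 13).

|A - A| = 13


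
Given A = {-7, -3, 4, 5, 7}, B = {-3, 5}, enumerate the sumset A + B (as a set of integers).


A + B = {a + b : a ∈ A, b ∈ B}.
Enumerate all |A|·|B| = 5·2 = 10 pairs (a, b) and collect distinct sums.
a = -7: -7+-3=-10, -7+5=-2
a = -3: -3+-3=-6, -3+5=2
a = 4: 4+-3=1, 4+5=9
a = 5: 5+-3=2, 5+5=10
a = 7: 7+-3=4, 7+5=12
Collecting distinct sums: A + B = {-10, -6, -2, 1, 2, 4, 9, 10, 12}
|A + B| = 9

A + B = {-10, -6, -2, 1, 2, 4, 9, 10, 12}


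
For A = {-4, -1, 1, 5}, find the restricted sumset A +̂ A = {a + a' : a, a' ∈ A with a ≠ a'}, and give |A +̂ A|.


Restricted sumset: A +̂ A = {a + a' : a ∈ A, a' ∈ A, a ≠ a'}.
Equivalently, take A + A and drop any sum 2a that is achievable ONLY as a + a for a ∈ A (i.e. sums representable only with equal summands).
Enumerate pairs (a, a') with a < a' (symmetric, so each unordered pair gives one sum; this covers all a ≠ a'):
  -4 + -1 = -5
  -4 + 1 = -3
  -4 + 5 = 1
  -1 + 1 = 0
  -1 + 5 = 4
  1 + 5 = 6
Collected distinct sums: {-5, -3, 0, 1, 4, 6}
|A +̂ A| = 6
(Reference bound: |A +̂ A| ≥ 2|A| - 3 for |A| ≥ 2, with |A| = 4 giving ≥ 5.)

|A +̂ A| = 6


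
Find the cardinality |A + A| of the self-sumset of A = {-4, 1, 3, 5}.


A + A = {a + a' : a, a' ∈ A}; |A| = 4.
General bounds: 2|A| - 1 ≤ |A + A| ≤ |A|(|A|+1)/2, i.e. 7 ≤ |A + A| ≤ 10.
Lower bound 2|A|-1 is attained iff A is an arithmetic progression.
Enumerate sums a + a' for a ≤ a' (symmetric, so this suffices):
a = -4: -4+-4=-8, -4+1=-3, -4+3=-1, -4+5=1
a = 1: 1+1=2, 1+3=4, 1+5=6
a = 3: 3+3=6, 3+5=8
a = 5: 5+5=10
Distinct sums: {-8, -3, -1, 1, 2, 4, 6, 8, 10}
|A + A| = 9

|A + A| = 9


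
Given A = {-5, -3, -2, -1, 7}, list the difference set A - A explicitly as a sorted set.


A - A = {a - a' : a, a' ∈ A}.
Compute a - a' for each ordered pair (a, a'):
a = -5: -5--5=0, -5--3=-2, -5--2=-3, -5--1=-4, -5-7=-12
a = -3: -3--5=2, -3--3=0, -3--2=-1, -3--1=-2, -3-7=-10
a = -2: -2--5=3, -2--3=1, -2--2=0, -2--1=-1, -2-7=-9
a = -1: -1--5=4, -1--3=2, -1--2=1, -1--1=0, -1-7=-8
a = 7: 7--5=12, 7--3=10, 7--2=9, 7--1=8, 7-7=0
Collecting distinct values (and noting 0 appears from a-a):
A - A = {-12, -10, -9, -8, -4, -3, -2, -1, 0, 1, 2, 3, 4, 8, 9, 10, 12}
|A - A| = 17

A - A = {-12, -10, -9, -8, -4, -3, -2, -1, 0, 1, 2, 3, 4, 8, 9, 10, 12}


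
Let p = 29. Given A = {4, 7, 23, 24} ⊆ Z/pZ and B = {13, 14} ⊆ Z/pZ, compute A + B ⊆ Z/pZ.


Work in Z/29Z: reduce every sum a + b modulo 29.
Enumerate all 8 pairs:
a = 4: 4+13=17, 4+14=18
a = 7: 7+13=20, 7+14=21
a = 23: 23+13=7, 23+14=8
a = 24: 24+13=8, 24+14=9
Distinct residues collected: {7, 8, 9, 17, 18, 20, 21}
|A + B| = 7 (out of 29 total residues).

A + B = {7, 8, 9, 17, 18, 20, 21}


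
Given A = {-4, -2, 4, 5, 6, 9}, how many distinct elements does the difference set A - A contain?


A - A = {a - a' : a, a' ∈ A}; |A| = 6.
Bounds: 2|A|-1 ≤ |A - A| ≤ |A|² - |A| + 1, i.e. 11 ≤ |A - A| ≤ 31.
Note: 0 ∈ A - A always (from a - a). The set is symmetric: if d ∈ A - A then -d ∈ A - A.
Enumerate nonzero differences d = a - a' with a > a' (then include -d):
Positive differences: {1, 2, 3, 4, 5, 6, 7, 8, 9, 10, 11, 13}
Full difference set: {0} ∪ (positive diffs) ∪ (negative diffs).
|A - A| = 1 + 2·12 = 25 (matches direct enumeration: 25).

|A - A| = 25
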